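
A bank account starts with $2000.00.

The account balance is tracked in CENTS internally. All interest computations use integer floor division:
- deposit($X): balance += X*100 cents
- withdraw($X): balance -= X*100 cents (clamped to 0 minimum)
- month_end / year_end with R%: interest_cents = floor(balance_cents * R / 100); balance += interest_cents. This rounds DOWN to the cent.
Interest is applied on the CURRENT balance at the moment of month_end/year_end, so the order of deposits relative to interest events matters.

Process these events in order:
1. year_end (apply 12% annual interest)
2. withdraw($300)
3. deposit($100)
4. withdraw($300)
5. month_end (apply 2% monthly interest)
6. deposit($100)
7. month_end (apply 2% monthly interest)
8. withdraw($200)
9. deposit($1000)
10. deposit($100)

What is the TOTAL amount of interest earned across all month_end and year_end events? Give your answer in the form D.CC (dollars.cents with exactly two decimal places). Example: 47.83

After 1 (year_end (apply 12% annual interest)): balance=$2240.00 total_interest=$240.00
After 2 (withdraw($300)): balance=$1940.00 total_interest=$240.00
After 3 (deposit($100)): balance=$2040.00 total_interest=$240.00
After 4 (withdraw($300)): balance=$1740.00 total_interest=$240.00
After 5 (month_end (apply 2% monthly interest)): balance=$1774.80 total_interest=$274.80
After 6 (deposit($100)): balance=$1874.80 total_interest=$274.80
After 7 (month_end (apply 2% monthly interest)): balance=$1912.29 total_interest=$312.29
After 8 (withdraw($200)): balance=$1712.29 total_interest=$312.29
After 9 (deposit($1000)): balance=$2712.29 total_interest=$312.29
After 10 (deposit($100)): balance=$2812.29 total_interest=$312.29

Answer: 312.29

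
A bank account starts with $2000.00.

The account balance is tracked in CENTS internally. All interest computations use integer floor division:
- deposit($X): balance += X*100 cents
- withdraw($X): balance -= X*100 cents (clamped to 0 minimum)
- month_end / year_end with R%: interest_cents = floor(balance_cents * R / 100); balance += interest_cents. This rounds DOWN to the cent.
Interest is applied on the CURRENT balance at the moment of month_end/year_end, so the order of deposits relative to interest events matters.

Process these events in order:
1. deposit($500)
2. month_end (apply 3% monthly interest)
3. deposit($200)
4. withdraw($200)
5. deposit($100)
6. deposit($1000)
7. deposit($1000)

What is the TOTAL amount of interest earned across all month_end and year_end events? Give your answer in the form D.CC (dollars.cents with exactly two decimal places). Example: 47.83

Answer: 75.00

Derivation:
After 1 (deposit($500)): balance=$2500.00 total_interest=$0.00
After 2 (month_end (apply 3% monthly interest)): balance=$2575.00 total_interest=$75.00
After 3 (deposit($200)): balance=$2775.00 total_interest=$75.00
After 4 (withdraw($200)): balance=$2575.00 total_interest=$75.00
After 5 (deposit($100)): balance=$2675.00 total_interest=$75.00
After 6 (deposit($1000)): balance=$3675.00 total_interest=$75.00
After 7 (deposit($1000)): balance=$4675.00 total_interest=$75.00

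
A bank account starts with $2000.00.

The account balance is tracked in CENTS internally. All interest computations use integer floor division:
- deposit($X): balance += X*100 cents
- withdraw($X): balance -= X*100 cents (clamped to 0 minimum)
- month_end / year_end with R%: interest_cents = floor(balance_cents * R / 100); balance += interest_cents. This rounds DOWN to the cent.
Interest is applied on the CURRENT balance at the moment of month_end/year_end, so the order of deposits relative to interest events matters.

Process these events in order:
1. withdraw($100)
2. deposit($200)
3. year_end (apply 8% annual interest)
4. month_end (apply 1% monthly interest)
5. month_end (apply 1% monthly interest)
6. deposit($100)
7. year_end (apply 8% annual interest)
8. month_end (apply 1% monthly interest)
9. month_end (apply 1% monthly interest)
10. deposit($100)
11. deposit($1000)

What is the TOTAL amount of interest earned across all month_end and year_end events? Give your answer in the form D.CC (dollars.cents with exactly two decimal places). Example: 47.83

After 1 (withdraw($100)): balance=$1900.00 total_interest=$0.00
After 2 (deposit($200)): balance=$2100.00 total_interest=$0.00
After 3 (year_end (apply 8% annual interest)): balance=$2268.00 total_interest=$168.00
After 4 (month_end (apply 1% monthly interest)): balance=$2290.68 total_interest=$190.68
After 5 (month_end (apply 1% monthly interest)): balance=$2313.58 total_interest=$213.58
After 6 (deposit($100)): balance=$2413.58 total_interest=$213.58
After 7 (year_end (apply 8% annual interest)): balance=$2606.66 total_interest=$406.66
After 8 (month_end (apply 1% monthly interest)): balance=$2632.72 total_interest=$432.72
After 9 (month_end (apply 1% monthly interest)): balance=$2659.04 total_interest=$459.04
After 10 (deposit($100)): balance=$2759.04 total_interest=$459.04
After 11 (deposit($1000)): balance=$3759.04 total_interest=$459.04

Answer: 459.04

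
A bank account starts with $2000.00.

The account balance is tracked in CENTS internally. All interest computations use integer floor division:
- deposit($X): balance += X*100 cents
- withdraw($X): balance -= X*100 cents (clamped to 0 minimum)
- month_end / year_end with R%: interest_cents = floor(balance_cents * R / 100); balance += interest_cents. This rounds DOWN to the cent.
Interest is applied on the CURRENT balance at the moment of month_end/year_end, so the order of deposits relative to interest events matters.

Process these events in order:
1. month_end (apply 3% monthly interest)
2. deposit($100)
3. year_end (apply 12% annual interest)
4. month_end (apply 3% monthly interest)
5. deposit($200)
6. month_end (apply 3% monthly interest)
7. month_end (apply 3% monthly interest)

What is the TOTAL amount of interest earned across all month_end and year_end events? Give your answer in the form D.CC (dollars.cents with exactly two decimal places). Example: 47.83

After 1 (month_end (apply 3% monthly interest)): balance=$2060.00 total_interest=$60.00
After 2 (deposit($100)): balance=$2160.00 total_interest=$60.00
After 3 (year_end (apply 12% annual interest)): balance=$2419.20 total_interest=$319.20
After 4 (month_end (apply 3% monthly interest)): balance=$2491.77 total_interest=$391.77
After 5 (deposit($200)): balance=$2691.77 total_interest=$391.77
After 6 (month_end (apply 3% monthly interest)): balance=$2772.52 total_interest=$472.52
After 7 (month_end (apply 3% monthly interest)): balance=$2855.69 total_interest=$555.69

Answer: 555.69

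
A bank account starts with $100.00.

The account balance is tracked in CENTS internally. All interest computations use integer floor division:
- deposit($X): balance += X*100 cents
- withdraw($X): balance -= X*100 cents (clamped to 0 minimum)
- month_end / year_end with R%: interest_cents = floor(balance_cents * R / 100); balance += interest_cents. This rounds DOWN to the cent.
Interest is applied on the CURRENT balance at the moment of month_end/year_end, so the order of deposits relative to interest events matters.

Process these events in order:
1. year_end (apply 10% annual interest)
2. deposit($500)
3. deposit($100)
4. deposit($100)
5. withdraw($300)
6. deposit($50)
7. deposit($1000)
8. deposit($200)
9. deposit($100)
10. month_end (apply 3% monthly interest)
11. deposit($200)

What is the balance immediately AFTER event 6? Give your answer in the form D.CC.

Answer: 560.00

Derivation:
After 1 (year_end (apply 10% annual interest)): balance=$110.00 total_interest=$10.00
After 2 (deposit($500)): balance=$610.00 total_interest=$10.00
After 3 (deposit($100)): balance=$710.00 total_interest=$10.00
After 4 (deposit($100)): balance=$810.00 total_interest=$10.00
After 5 (withdraw($300)): balance=$510.00 total_interest=$10.00
After 6 (deposit($50)): balance=$560.00 total_interest=$10.00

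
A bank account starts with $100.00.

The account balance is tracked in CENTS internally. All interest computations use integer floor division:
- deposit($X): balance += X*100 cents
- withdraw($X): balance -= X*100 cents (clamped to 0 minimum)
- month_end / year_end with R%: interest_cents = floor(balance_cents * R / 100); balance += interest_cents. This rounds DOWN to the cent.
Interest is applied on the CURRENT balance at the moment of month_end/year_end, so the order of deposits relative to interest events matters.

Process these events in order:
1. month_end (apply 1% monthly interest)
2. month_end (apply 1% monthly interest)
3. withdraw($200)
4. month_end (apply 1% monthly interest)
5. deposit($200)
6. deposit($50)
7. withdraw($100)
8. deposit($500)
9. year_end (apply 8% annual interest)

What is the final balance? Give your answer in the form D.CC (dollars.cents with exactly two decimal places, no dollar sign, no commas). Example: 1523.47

Answer: 702.00

Derivation:
After 1 (month_end (apply 1% monthly interest)): balance=$101.00 total_interest=$1.00
After 2 (month_end (apply 1% monthly interest)): balance=$102.01 total_interest=$2.01
After 3 (withdraw($200)): balance=$0.00 total_interest=$2.01
After 4 (month_end (apply 1% monthly interest)): balance=$0.00 total_interest=$2.01
After 5 (deposit($200)): balance=$200.00 total_interest=$2.01
After 6 (deposit($50)): balance=$250.00 total_interest=$2.01
After 7 (withdraw($100)): balance=$150.00 total_interest=$2.01
After 8 (deposit($500)): balance=$650.00 total_interest=$2.01
After 9 (year_end (apply 8% annual interest)): balance=$702.00 total_interest=$54.01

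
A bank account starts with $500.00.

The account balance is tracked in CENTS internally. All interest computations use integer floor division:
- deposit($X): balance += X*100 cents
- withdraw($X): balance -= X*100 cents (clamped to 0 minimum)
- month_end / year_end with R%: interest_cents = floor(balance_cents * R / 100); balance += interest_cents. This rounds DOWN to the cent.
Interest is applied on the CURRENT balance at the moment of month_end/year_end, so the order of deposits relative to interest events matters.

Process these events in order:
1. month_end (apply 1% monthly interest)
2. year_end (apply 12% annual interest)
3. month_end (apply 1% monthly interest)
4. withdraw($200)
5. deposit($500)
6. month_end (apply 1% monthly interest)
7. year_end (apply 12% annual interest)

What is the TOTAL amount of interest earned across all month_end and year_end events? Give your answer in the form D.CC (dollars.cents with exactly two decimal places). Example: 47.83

After 1 (month_end (apply 1% monthly interest)): balance=$505.00 total_interest=$5.00
After 2 (year_end (apply 12% annual interest)): balance=$565.60 total_interest=$65.60
After 3 (month_end (apply 1% monthly interest)): balance=$571.25 total_interest=$71.25
After 4 (withdraw($200)): balance=$371.25 total_interest=$71.25
After 5 (deposit($500)): balance=$871.25 total_interest=$71.25
After 6 (month_end (apply 1% monthly interest)): balance=$879.96 total_interest=$79.96
After 7 (year_end (apply 12% annual interest)): balance=$985.55 total_interest=$185.55

Answer: 185.55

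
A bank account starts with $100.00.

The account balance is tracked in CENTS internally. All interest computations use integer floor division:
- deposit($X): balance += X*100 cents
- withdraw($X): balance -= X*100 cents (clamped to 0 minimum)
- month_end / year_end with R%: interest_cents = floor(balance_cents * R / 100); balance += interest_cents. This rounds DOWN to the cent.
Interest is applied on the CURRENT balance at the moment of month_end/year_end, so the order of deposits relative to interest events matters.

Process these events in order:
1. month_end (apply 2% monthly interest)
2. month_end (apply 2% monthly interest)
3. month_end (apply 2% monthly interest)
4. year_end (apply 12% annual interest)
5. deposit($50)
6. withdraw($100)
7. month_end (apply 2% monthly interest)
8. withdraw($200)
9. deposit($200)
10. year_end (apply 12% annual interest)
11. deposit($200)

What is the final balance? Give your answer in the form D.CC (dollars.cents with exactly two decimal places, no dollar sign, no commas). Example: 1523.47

Answer: 424.00

Derivation:
After 1 (month_end (apply 2% monthly interest)): balance=$102.00 total_interest=$2.00
After 2 (month_end (apply 2% monthly interest)): balance=$104.04 total_interest=$4.04
After 3 (month_end (apply 2% monthly interest)): balance=$106.12 total_interest=$6.12
After 4 (year_end (apply 12% annual interest)): balance=$118.85 total_interest=$18.85
After 5 (deposit($50)): balance=$168.85 total_interest=$18.85
After 6 (withdraw($100)): balance=$68.85 total_interest=$18.85
After 7 (month_end (apply 2% monthly interest)): balance=$70.22 total_interest=$20.22
After 8 (withdraw($200)): balance=$0.00 total_interest=$20.22
After 9 (deposit($200)): balance=$200.00 total_interest=$20.22
After 10 (year_end (apply 12% annual interest)): balance=$224.00 total_interest=$44.22
After 11 (deposit($200)): balance=$424.00 total_interest=$44.22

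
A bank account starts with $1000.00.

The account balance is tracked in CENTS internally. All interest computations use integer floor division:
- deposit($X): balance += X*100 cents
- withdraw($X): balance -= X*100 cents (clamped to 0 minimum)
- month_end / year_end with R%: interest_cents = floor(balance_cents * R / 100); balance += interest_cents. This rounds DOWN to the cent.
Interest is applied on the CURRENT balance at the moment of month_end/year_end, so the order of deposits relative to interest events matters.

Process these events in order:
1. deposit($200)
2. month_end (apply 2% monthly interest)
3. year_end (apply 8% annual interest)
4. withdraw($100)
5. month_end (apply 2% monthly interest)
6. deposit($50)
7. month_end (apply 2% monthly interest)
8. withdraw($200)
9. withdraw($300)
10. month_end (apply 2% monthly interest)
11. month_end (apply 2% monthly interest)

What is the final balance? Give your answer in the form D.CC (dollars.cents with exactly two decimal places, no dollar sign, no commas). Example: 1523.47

Answer: 855.48

Derivation:
After 1 (deposit($200)): balance=$1200.00 total_interest=$0.00
After 2 (month_end (apply 2% monthly interest)): balance=$1224.00 total_interest=$24.00
After 3 (year_end (apply 8% annual interest)): balance=$1321.92 total_interest=$121.92
After 4 (withdraw($100)): balance=$1221.92 total_interest=$121.92
After 5 (month_end (apply 2% monthly interest)): balance=$1246.35 total_interest=$146.35
After 6 (deposit($50)): balance=$1296.35 total_interest=$146.35
After 7 (month_end (apply 2% monthly interest)): balance=$1322.27 total_interest=$172.27
After 8 (withdraw($200)): balance=$1122.27 total_interest=$172.27
After 9 (withdraw($300)): balance=$822.27 total_interest=$172.27
After 10 (month_end (apply 2% monthly interest)): balance=$838.71 total_interest=$188.71
After 11 (month_end (apply 2% monthly interest)): balance=$855.48 total_interest=$205.48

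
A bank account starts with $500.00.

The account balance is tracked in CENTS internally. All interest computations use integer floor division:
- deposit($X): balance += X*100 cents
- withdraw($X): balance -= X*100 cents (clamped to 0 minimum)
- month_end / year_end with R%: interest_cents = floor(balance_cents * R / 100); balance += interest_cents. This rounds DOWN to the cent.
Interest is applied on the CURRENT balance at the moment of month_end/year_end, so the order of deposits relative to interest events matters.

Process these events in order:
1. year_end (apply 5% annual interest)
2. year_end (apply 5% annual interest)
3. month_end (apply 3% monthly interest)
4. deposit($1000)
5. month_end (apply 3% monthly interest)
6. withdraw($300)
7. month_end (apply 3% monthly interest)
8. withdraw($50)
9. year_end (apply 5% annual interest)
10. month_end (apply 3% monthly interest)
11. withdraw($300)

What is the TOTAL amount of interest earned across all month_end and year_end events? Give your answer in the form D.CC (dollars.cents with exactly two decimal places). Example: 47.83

Answer: 260.54

Derivation:
After 1 (year_end (apply 5% annual interest)): balance=$525.00 total_interest=$25.00
After 2 (year_end (apply 5% annual interest)): balance=$551.25 total_interest=$51.25
After 3 (month_end (apply 3% monthly interest)): balance=$567.78 total_interest=$67.78
After 4 (deposit($1000)): balance=$1567.78 total_interest=$67.78
After 5 (month_end (apply 3% monthly interest)): balance=$1614.81 total_interest=$114.81
After 6 (withdraw($300)): balance=$1314.81 total_interest=$114.81
After 7 (month_end (apply 3% monthly interest)): balance=$1354.25 total_interest=$154.25
After 8 (withdraw($50)): balance=$1304.25 total_interest=$154.25
After 9 (year_end (apply 5% annual interest)): balance=$1369.46 total_interest=$219.46
After 10 (month_end (apply 3% monthly interest)): balance=$1410.54 total_interest=$260.54
After 11 (withdraw($300)): balance=$1110.54 total_interest=$260.54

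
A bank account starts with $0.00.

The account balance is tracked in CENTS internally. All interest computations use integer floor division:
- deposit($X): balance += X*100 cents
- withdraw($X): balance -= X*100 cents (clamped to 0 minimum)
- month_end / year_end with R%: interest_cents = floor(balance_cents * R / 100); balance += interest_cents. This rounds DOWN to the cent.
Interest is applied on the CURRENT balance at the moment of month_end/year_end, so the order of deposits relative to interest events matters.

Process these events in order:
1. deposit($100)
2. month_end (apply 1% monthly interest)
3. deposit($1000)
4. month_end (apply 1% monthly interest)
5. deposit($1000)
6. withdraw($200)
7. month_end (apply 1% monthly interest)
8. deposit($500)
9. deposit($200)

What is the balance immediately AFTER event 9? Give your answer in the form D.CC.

After 1 (deposit($100)): balance=$100.00 total_interest=$0.00
After 2 (month_end (apply 1% monthly interest)): balance=$101.00 total_interest=$1.00
After 3 (deposit($1000)): balance=$1101.00 total_interest=$1.00
After 4 (month_end (apply 1% monthly interest)): balance=$1112.01 total_interest=$12.01
After 5 (deposit($1000)): balance=$2112.01 total_interest=$12.01
After 6 (withdraw($200)): balance=$1912.01 total_interest=$12.01
After 7 (month_end (apply 1% monthly interest)): balance=$1931.13 total_interest=$31.13
After 8 (deposit($500)): balance=$2431.13 total_interest=$31.13
After 9 (deposit($200)): balance=$2631.13 total_interest=$31.13

Answer: 2631.13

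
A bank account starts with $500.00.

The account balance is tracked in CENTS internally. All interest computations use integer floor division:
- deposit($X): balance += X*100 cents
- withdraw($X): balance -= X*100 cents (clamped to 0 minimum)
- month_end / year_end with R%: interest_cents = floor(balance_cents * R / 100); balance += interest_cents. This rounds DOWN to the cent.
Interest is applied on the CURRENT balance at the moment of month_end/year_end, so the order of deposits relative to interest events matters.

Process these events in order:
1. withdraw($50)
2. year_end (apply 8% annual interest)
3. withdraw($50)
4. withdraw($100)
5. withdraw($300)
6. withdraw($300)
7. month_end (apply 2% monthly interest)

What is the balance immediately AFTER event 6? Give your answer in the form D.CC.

Answer: 0.00

Derivation:
After 1 (withdraw($50)): balance=$450.00 total_interest=$0.00
After 2 (year_end (apply 8% annual interest)): balance=$486.00 total_interest=$36.00
After 3 (withdraw($50)): balance=$436.00 total_interest=$36.00
After 4 (withdraw($100)): balance=$336.00 total_interest=$36.00
After 5 (withdraw($300)): balance=$36.00 total_interest=$36.00
After 6 (withdraw($300)): balance=$0.00 total_interest=$36.00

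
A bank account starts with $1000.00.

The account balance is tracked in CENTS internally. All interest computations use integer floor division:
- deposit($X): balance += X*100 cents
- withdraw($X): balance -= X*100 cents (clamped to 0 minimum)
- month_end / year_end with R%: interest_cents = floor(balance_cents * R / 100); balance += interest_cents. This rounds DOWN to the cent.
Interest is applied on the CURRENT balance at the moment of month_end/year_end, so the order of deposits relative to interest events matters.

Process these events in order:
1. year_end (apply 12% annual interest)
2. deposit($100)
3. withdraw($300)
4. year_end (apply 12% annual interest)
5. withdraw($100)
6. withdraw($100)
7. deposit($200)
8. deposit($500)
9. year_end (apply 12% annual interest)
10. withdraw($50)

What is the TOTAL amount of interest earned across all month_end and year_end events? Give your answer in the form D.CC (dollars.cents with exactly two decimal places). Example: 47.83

Answer: 414.04

Derivation:
After 1 (year_end (apply 12% annual interest)): balance=$1120.00 total_interest=$120.00
After 2 (deposit($100)): balance=$1220.00 total_interest=$120.00
After 3 (withdraw($300)): balance=$920.00 total_interest=$120.00
After 4 (year_end (apply 12% annual interest)): balance=$1030.40 total_interest=$230.40
After 5 (withdraw($100)): balance=$930.40 total_interest=$230.40
After 6 (withdraw($100)): balance=$830.40 total_interest=$230.40
After 7 (deposit($200)): balance=$1030.40 total_interest=$230.40
After 8 (deposit($500)): balance=$1530.40 total_interest=$230.40
After 9 (year_end (apply 12% annual interest)): balance=$1714.04 total_interest=$414.04
After 10 (withdraw($50)): balance=$1664.04 total_interest=$414.04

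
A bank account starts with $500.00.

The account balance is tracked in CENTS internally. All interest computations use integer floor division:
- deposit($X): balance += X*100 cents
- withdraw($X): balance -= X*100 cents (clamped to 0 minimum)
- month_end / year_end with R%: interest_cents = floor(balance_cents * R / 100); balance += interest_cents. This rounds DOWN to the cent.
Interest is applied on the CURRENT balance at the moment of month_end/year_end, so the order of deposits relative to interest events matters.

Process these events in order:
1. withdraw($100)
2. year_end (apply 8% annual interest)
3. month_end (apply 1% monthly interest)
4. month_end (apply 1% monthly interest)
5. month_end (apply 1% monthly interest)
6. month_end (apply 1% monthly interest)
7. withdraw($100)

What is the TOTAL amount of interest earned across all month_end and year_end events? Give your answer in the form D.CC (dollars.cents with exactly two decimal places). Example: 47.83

Answer: 49.53

Derivation:
After 1 (withdraw($100)): balance=$400.00 total_interest=$0.00
After 2 (year_end (apply 8% annual interest)): balance=$432.00 total_interest=$32.00
After 3 (month_end (apply 1% monthly interest)): balance=$436.32 total_interest=$36.32
After 4 (month_end (apply 1% monthly interest)): balance=$440.68 total_interest=$40.68
After 5 (month_end (apply 1% monthly interest)): balance=$445.08 total_interest=$45.08
After 6 (month_end (apply 1% monthly interest)): balance=$449.53 total_interest=$49.53
After 7 (withdraw($100)): balance=$349.53 total_interest=$49.53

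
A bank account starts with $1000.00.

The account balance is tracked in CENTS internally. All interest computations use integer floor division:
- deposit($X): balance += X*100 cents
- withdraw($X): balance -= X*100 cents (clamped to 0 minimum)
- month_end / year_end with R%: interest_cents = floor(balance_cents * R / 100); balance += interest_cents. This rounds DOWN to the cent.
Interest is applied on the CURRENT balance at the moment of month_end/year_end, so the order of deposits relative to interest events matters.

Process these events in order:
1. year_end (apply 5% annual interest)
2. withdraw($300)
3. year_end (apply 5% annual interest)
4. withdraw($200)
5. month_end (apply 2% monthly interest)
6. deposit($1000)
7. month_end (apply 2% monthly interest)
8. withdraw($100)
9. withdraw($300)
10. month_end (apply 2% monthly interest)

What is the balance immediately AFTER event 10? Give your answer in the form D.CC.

Answer: 1255.85

Derivation:
After 1 (year_end (apply 5% annual interest)): balance=$1050.00 total_interest=$50.00
After 2 (withdraw($300)): balance=$750.00 total_interest=$50.00
After 3 (year_end (apply 5% annual interest)): balance=$787.50 total_interest=$87.50
After 4 (withdraw($200)): balance=$587.50 total_interest=$87.50
After 5 (month_end (apply 2% monthly interest)): balance=$599.25 total_interest=$99.25
After 6 (deposit($1000)): balance=$1599.25 total_interest=$99.25
After 7 (month_end (apply 2% monthly interest)): balance=$1631.23 total_interest=$131.23
After 8 (withdraw($100)): balance=$1531.23 total_interest=$131.23
After 9 (withdraw($300)): balance=$1231.23 total_interest=$131.23
After 10 (month_end (apply 2% monthly interest)): balance=$1255.85 total_interest=$155.85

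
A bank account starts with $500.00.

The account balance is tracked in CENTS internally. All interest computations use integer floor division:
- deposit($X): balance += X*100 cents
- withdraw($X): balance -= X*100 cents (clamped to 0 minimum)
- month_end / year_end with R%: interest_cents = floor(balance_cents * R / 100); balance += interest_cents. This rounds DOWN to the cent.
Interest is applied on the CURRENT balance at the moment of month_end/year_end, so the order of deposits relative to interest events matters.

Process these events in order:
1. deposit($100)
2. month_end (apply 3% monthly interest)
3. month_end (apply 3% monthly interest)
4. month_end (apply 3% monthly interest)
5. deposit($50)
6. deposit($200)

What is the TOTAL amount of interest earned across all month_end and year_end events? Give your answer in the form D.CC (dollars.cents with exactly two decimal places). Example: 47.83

After 1 (deposit($100)): balance=$600.00 total_interest=$0.00
After 2 (month_end (apply 3% monthly interest)): balance=$618.00 total_interest=$18.00
After 3 (month_end (apply 3% monthly interest)): balance=$636.54 total_interest=$36.54
After 4 (month_end (apply 3% monthly interest)): balance=$655.63 total_interest=$55.63
After 5 (deposit($50)): balance=$705.63 total_interest=$55.63
After 6 (deposit($200)): balance=$905.63 total_interest=$55.63

Answer: 55.63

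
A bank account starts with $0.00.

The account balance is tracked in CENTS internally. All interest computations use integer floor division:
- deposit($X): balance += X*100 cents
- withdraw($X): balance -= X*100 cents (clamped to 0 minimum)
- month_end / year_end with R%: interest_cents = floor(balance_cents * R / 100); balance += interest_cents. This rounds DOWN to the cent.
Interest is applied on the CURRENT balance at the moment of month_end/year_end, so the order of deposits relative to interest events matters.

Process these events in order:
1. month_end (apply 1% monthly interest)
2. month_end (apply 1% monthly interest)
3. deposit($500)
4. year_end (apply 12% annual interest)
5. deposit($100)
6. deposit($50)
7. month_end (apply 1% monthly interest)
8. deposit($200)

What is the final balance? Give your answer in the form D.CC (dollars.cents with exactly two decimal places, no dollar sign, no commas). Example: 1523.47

After 1 (month_end (apply 1% monthly interest)): balance=$0.00 total_interest=$0.00
After 2 (month_end (apply 1% monthly interest)): balance=$0.00 total_interest=$0.00
After 3 (deposit($500)): balance=$500.00 total_interest=$0.00
After 4 (year_end (apply 12% annual interest)): balance=$560.00 total_interest=$60.00
After 5 (deposit($100)): balance=$660.00 total_interest=$60.00
After 6 (deposit($50)): balance=$710.00 total_interest=$60.00
After 7 (month_end (apply 1% monthly interest)): balance=$717.10 total_interest=$67.10
After 8 (deposit($200)): balance=$917.10 total_interest=$67.10

Answer: 917.10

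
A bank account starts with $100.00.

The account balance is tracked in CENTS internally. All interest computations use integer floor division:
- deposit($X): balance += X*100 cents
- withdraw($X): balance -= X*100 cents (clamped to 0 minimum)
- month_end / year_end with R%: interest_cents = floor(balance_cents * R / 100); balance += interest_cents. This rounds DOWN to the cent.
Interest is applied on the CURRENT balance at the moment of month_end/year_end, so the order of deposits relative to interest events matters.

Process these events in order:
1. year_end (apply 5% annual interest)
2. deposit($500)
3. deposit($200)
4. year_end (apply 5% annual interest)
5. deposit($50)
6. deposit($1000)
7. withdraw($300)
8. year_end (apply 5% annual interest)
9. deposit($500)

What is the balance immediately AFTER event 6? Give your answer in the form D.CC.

Answer: 1895.25

Derivation:
After 1 (year_end (apply 5% annual interest)): balance=$105.00 total_interest=$5.00
After 2 (deposit($500)): balance=$605.00 total_interest=$5.00
After 3 (deposit($200)): balance=$805.00 total_interest=$5.00
After 4 (year_end (apply 5% annual interest)): balance=$845.25 total_interest=$45.25
After 5 (deposit($50)): balance=$895.25 total_interest=$45.25
After 6 (deposit($1000)): balance=$1895.25 total_interest=$45.25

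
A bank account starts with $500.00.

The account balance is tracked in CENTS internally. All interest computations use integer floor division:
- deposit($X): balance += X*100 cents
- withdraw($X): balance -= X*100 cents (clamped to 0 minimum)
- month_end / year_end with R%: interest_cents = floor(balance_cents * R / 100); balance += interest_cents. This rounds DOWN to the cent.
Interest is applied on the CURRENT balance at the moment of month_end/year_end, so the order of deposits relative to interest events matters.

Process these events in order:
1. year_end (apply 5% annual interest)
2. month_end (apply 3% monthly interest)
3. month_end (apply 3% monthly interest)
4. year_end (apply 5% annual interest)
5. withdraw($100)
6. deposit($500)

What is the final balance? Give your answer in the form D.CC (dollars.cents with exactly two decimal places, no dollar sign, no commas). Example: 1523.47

Answer: 984.81

Derivation:
After 1 (year_end (apply 5% annual interest)): balance=$525.00 total_interest=$25.00
After 2 (month_end (apply 3% monthly interest)): balance=$540.75 total_interest=$40.75
After 3 (month_end (apply 3% monthly interest)): balance=$556.97 total_interest=$56.97
After 4 (year_end (apply 5% annual interest)): balance=$584.81 total_interest=$84.81
After 5 (withdraw($100)): balance=$484.81 total_interest=$84.81
After 6 (deposit($500)): balance=$984.81 total_interest=$84.81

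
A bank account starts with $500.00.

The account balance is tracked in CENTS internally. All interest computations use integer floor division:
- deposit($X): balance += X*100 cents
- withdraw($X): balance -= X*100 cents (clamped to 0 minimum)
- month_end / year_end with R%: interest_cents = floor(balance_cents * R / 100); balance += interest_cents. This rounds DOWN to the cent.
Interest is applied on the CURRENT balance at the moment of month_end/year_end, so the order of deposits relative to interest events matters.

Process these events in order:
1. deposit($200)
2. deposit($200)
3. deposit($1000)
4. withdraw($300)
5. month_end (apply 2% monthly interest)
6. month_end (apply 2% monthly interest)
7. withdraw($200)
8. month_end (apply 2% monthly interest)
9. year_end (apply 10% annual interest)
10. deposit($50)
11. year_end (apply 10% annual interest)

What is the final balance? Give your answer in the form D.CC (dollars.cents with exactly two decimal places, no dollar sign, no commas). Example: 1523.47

Answer: 1862.65

Derivation:
After 1 (deposit($200)): balance=$700.00 total_interest=$0.00
After 2 (deposit($200)): balance=$900.00 total_interest=$0.00
After 3 (deposit($1000)): balance=$1900.00 total_interest=$0.00
After 4 (withdraw($300)): balance=$1600.00 total_interest=$0.00
After 5 (month_end (apply 2% monthly interest)): balance=$1632.00 total_interest=$32.00
After 6 (month_end (apply 2% monthly interest)): balance=$1664.64 total_interest=$64.64
After 7 (withdraw($200)): balance=$1464.64 total_interest=$64.64
After 8 (month_end (apply 2% monthly interest)): balance=$1493.93 total_interest=$93.93
After 9 (year_end (apply 10% annual interest)): balance=$1643.32 total_interest=$243.32
After 10 (deposit($50)): balance=$1693.32 total_interest=$243.32
After 11 (year_end (apply 10% annual interest)): balance=$1862.65 total_interest=$412.65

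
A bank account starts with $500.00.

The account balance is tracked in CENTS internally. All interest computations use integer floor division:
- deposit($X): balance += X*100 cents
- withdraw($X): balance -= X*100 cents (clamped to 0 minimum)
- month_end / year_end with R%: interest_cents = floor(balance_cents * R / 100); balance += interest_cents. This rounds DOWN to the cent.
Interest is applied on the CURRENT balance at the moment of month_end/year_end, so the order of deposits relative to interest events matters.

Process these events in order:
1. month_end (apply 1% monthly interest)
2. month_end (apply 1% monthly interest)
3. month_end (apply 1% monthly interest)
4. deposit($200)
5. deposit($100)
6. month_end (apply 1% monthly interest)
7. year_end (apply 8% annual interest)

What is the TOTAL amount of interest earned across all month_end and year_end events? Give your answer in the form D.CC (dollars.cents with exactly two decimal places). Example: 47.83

Answer: 89.16

Derivation:
After 1 (month_end (apply 1% monthly interest)): balance=$505.00 total_interest=$5.00
After 2 (month_end (apply 1% monthly interest)): balance=$510.05 total_interest=$10.05
After 3 (month_end (apply 1% monthly interest)): balance=$515.15 total_interest=$15.15
After 4 (deposit($200)): balance=$715.15 total_interest=$15.15
After 5 (deposit($100)): balance=$815.15 total_interest=$15.15
After 6 (month_end (apply 1% monthly interest)): balance=$823.30 total_interest=$23.30
After 7 (year_end (apply 8% annual interest)): balance=$889.16 total_interest=$89.16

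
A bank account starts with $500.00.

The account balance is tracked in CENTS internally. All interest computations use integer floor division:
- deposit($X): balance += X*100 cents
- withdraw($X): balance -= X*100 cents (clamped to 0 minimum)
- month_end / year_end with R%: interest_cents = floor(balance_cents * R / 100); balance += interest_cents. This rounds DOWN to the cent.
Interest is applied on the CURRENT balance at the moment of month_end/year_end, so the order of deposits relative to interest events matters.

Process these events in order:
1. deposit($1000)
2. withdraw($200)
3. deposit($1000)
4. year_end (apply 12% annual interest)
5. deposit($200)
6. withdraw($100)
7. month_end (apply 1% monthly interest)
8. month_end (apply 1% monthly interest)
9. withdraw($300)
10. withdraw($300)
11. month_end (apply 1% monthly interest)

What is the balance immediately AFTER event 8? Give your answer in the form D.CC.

After 1 (deposit($1000)): balance=$1500.00 total_interest=$0.00
After 2 (withdraw($200)): balance=$1300.00 total_interest=$0.00
After 3 (deposit($1000)): balance=$2300.00 total_interest=$0.00
After 4 (year_end (apply 12% annual interest)): balance=$2576.00 total_interest=$276.00
After 5 (deposit($200)): balance=$2776.00 total_interest=$276.00
After 6 (withdraw($100)): balance=$2676.00 total_interest=$276.00
After 7 (month_end (apply 1% monthly interest)): balance=$2702.76 total_interest=$302.76
After 8 (month_end (apply 1% monthly interest)): balance=$2729.78 total_interest=$329.78

Answer: 2729.78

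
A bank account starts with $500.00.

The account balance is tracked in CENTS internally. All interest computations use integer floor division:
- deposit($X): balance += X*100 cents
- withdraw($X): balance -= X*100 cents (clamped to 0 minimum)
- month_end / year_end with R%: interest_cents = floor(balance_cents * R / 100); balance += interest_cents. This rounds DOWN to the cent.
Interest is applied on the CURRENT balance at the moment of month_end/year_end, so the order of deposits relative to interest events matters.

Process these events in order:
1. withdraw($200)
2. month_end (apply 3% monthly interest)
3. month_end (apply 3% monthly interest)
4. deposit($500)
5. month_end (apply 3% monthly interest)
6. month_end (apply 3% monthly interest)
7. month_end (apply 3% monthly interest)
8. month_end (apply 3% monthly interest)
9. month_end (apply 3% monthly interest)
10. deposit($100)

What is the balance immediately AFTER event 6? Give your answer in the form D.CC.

After 1 (withdraw($200)): balance=$300.00 total_interest=$0.00
After 2 (month_end (apply 3% monthly interest)): balance=$309.00 total_interest=$9.00
After 3 (month_end (apply 3% monthly interest)): balance=$318.27 total_interest=$18.27
After 4 (deposit($500)): balance=$818.27 total_interest=$18.27
After 5 (month_end (apply 3% monthly interest)): balance=$842.81 total_interest=$42.81
After 6 (month_end (apply 3% monthly interest)): balance=$868.09 total_interest=$68.09

Answer: 868.09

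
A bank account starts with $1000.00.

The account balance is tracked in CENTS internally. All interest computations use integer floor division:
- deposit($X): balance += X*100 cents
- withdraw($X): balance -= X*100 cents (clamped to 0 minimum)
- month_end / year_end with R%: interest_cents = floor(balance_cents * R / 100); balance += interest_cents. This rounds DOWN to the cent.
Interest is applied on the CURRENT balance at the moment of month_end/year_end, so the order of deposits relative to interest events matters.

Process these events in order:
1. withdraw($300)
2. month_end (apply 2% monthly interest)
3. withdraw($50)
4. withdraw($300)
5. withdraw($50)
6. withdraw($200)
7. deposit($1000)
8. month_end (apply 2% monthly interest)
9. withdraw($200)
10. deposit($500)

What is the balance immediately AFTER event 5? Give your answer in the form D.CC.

Answer: 314.00

Derivation:
After 1 (withdraw($300)): balance=$700.00 total_interest=$0.00
After 2 (month_end (apply 2% monthly interest)): balance=$714.00 total_interest=$14.00
After 3 (withdraw($50)): balance=$664.00 total_interest=$14.00
After 4 (withdraw($300)): balance=$364.00 total_interest=$14.00
After 5 (withdraw($50)): balance=$314.00 total_interest=$14.00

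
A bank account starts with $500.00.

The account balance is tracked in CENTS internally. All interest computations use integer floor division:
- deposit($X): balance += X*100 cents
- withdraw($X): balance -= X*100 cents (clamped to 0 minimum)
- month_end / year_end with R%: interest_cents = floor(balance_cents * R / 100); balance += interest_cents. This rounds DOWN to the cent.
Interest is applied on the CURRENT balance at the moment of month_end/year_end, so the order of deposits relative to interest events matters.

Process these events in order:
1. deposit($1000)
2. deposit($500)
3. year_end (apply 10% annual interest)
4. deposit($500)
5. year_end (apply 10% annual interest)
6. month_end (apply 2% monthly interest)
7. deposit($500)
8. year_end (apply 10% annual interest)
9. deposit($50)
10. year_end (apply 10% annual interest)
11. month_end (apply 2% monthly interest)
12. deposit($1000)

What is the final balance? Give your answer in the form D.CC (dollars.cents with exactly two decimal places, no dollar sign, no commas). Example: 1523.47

After 1 (deposit($1000)): balance=$1500.00 total_interest=$0.00
After 2 (deposit($500)): balance=$2000.00 total_interest=$0.00
After 3 (year_end (apply 10% annual interest)): balance=$2200.00 total_interest=$200.00
After 4 (deposit($500)): balance=$2700.00 total_interest=$200.00
After 5 (year_end (apply 10% annual interest)): balance=$2970.00 total_interest=$470.00
After 6 (month_end (apply 2% monthly interest)): balance=$3029.40 total_interest=$529.40
After 7 (deposit($500)): balance=$3529.40 total_interest=$529.40
After 8 (year_end (apply 10% annual interest)): balance=$3882.34 total_interest=$882.34
After 9 (deposit($50)): balance=$3932.34 total_interest=$882.34
After 10 (year_end (apply 10% annual interest)): balance=$4325.57 total_interest=$1275.57
After 11 (month_end (apply 2% monthly interest)): balance=$4412.08 total_interest=$1362.08
After 12 (deposit($1000)): balance=$5412.08 total_interest=$1362.08

Answer: 5412.08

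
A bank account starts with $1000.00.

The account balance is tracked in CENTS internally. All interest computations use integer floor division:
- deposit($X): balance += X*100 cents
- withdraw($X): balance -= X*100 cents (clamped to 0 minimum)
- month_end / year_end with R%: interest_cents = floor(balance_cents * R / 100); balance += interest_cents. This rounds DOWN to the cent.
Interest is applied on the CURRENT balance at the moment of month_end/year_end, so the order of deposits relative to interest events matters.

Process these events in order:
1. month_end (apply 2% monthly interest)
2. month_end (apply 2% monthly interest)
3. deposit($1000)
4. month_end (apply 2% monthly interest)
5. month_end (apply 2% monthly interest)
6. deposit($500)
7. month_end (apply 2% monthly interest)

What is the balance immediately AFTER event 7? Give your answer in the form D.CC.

Answer: 2675.27

Derivation:
After 1 (month_end (apply 2% monthly interest)): balance=$1020.00 total_interest=$20.00
After 2 (month_end (apply 2% monthly interest)): balance=$1040.40 total_interest=$40.40
After 3 (deposit($1000)): balance=$2040.40 total_interest=$40.40
After 4 (month_end (apply 2% monthly interest)): balance=$2081.20 total_interest=$81.20
After 5 (month_end (apply 2% monthly interest)): balance=$2122.82 total_interest=$122.82
After 6 (deposit($500)): balance=$2622.82 total_interest=$122.82
After 7 (month_end (apply 2% monthly interest)): balance=$2675.27 total_interest=$175.27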